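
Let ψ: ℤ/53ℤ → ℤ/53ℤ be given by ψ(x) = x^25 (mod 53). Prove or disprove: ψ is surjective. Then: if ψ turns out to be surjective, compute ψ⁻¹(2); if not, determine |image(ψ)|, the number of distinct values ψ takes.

Since 53 is prime, the nonzero elements of ℤ/53ℤ form a cyclic group of order 52.
As gcd(25, 52) = 1, raising to the 25th power is a bijection on this group: if u^25 ≡ v^25 then (uv^{−1})^25 = 1, and the only element of order dividing gcd(25, 52) = 1 is 1, so u = v.
With ψ(0) = 0 this makes ψ injective on all of ℤ/53ℤ, hence bijective (finite equal-size domain and codomain). In particular ψ is surjective.
Since ψ is surjective, we find the preimage of 2. The inverse of x ↦ x^25 on (ℤ/53ℤ)^× is x ↦ x^25, because 25·25 = 625 = 12·52 + 1 ≡ 1 (mod 52) and x^{52} = 1 for x ≠ 0 (Fermat). So ψ⁻¹(2) = 2^25 mod 53.
Repeated squaring mod 53: 2^1 ≡ 2, 2^2 ≡ 2² = 4, 2^4 ≡ 4² = 16, 2^8 ≡ 16² = 256 ≡ 44, 2^16 ≡ 44² = 1936 ≡ 28. Since 25 = 16 + 8 + 1, 2^25 ≡ 28·44·2: 28·44 = 1232 ≡ 13, then 13·2 = 26. So 2^25 ≡ 26 (mod 53).
Hence ψ⁻¹(2) = 26.

26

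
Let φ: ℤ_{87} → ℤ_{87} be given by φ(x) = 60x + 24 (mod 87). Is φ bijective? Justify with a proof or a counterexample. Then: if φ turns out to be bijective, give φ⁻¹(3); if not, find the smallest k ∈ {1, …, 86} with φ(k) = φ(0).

We have gcd(60, 87) = 3 > 1. Taking a = 0 and b = 29: φ(0) = 24 and φ(29) = 60·29 + 24 = 1764 ≡ 24 (mod 87).
So φ(0) = φ(29) while 0 ≠ 29, therefore φ is not injective, hence not bijective.
Since φ is not bijective, we find the least positive k with φ(k) = φ(0): this means 60k ≡ 0 (mod 87), i.e. 87 ∣ 60k. Since gcd(60, 87) = 3, dividing through by 3 this holds exactly when 29 ∣ 20k, and as gcd(20, 29) = 1, exactly when 29 ∣ k.
The smallest positive such k is 29.

29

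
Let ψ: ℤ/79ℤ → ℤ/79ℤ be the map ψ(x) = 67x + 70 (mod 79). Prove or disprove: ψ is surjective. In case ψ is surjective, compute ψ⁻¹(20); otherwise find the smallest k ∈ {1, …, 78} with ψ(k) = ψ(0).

Since gcd(67, 79) = 1, 67 is invertible modulo 79. Euclid's algorithm: 79 = 1·67 + 12, 67 = 5·12 + 7, 12 = 1·7 + 5, 7 = 1·5 + 2, 5 = 2·2 + 1; back-substituting gives 1 = 46·67 − 39·79, so 67⁻¹ ≡ 46 (mod 79).
Then y ↦ 46(y − 70) is a two-sided inverse to ψ, so every y ∈ ℤ/79ℤ has a preimage.
So ψ is surjective.
Since ψ is surjective, we find ψ⁻¹(20): we need 67x ≡ 20 − 70 ≡ 29 (mod 79). Using 67⁻¹ = 46: x ≡ 46·29 = 1334 = 16·79 + 70, so x = 70.
Check: ψ(70) = 67·70 + 70 = 4760 = 60·79 + 20 ≡ 20 (mod 79).

70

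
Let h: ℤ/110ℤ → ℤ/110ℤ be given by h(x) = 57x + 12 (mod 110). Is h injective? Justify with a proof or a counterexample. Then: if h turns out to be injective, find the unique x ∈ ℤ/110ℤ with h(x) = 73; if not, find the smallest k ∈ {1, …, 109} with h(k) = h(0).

Recall: h is injective if h(s) = h(t) implies s = t.
Suppose h(s) = h(t) in ℤ/110ℤ. Then 57s + 12 ≡ 57t + 12 (mod 110), hence 57(s − t) ≡ 0 (mod 110).
Since gcd(57, 110) = 1, 57 is invertible modulo 110, therefore s − t ≡ 0 (mod 110), i.e. s = t.
So h is injective.
We now compute 57⁻¹ mod 110 explicitly. Euclid's algorithm: 110 = 1·57 + 53, 57 = 1·53 + 4, 53 = 13·4 + 1; back-substituting gives 1 = 83·57 − 43·110, so 57⁻¹ ≡ 83 (mod 110).
Since h is injective, we compute h⁻¹(73): solve 57x + 12 ≡ 73 (mod 110), i.e. 57x ≡ 61 (mod 110).
Multiplying by 57⁻¹ = 83 gives x ≡ 83·61 = 5063 = 46·110 + 3 ≡ 3 (mod 110).
Check: h(3) = 57·3 + 12 = 183 = 1·110 + 73 ≡ 73 (mod 110).

3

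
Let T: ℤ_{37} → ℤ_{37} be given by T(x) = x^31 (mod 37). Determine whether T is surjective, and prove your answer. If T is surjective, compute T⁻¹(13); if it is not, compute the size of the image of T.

Since 37 is prime, the nonzero elements of ℤ_{37} form a cyclic group of order 36.
As gcd(31, 36) = 1, raising to the 31st power is a bijection on this group: if a^31 ≡ b^31 then (ab^{−1})^31 = 1, and the only element of order dividing gcd(31, 36) = 1 is 1, so a = b.
With T(0) = 0 this makes T injective on all of ℤ_{37}, hence bijective (finite equal-size domain and codomain). In particular T is surjective.
Since T is surjective, we find the preimage of 13. The inverse of x ↦ x^31 on (ℤ_{37})^× is x ↦ x^7, because 31·7 = 217 = 6·36 + 1 ≡ 1 (mod 36) and x^{36} = 1 for x ≠ 0 (Fermat). So T⁻¹(13) = 13^7 mod 37.
Repeated squaring mod 37: 13^1 ≡ 13, 13^2 ≡ 13² = 169 ≡ 21, 13^4 ≡ 21² = 441 ≡ 34. Since 7 = 4 + 2 + 1, 13^7 ≡ 34·21·13: 34·21 = 714 ≡ 11, then 11·13 = 143 ≡ 32. So 13^7 ≡ 32 (mod 37).
Hence T⁻¹(13) = 32.

32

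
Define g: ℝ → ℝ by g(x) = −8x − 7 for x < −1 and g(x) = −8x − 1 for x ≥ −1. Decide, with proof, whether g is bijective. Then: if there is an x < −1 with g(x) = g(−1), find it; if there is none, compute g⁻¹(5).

Both pieces are strictly decreasing (slopes −8 and −8), so each is injective on its own interval.
The left piece maps (−∞, −1) onto (1, ∞); the right piece maps [−1, ∞) onto (−∞, 7].
These images overlap. In particular g(−1) = 7 (right piece), and solving −8x − 7 = 7 on the left piece gives x = −7/4 < −1.
So g(−7/4) = g(−1) with −7/4 ≠ −1, and g is not injective, hence not bijective. This x = −7/4 is the requested value below −1.

-7/4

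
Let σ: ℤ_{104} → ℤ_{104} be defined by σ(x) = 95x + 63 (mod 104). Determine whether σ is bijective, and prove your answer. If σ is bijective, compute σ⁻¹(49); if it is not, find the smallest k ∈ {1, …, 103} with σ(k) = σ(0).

94

Suppose σ(x_1) = σ(x_2) in ℤ_{104}. Then 95x_1 + 63 ≡ 95x_2 + 63 (mod 104), thus 95(x_1 − x_2) ≡ 0 (mod 104).
Since gcd(95, 104) = 1, 95 is invertible modulo 104, hence x_1 − x_2 ≡ 0 (mod 104), i.e. x_1 = x_2.
We now compute 95⁻¹ mod 104 explicitly. Euclid's algorithm: 104 = 1·95 + 9, 95 = 10·9 + 5, 9 = 1·5 + 4, 5 = 1·4 + 1; back-substituting gives 1 = 23·95 − 21·104, so 95⁻¹ ≡ 23 (mod 104).
For any y ∈ ℤ_{104}, x = 23(y − 63) mod 104 satisfies σ(x) = 95·23(y − 63) + 63 ≡ y (since 95·23 ≡ 1 mod 104). So every y has a preimage.
So σ is bijective.
Since σ is bijective, we find σ⁻¹(49): we need 95x ≡ 49 − 63 ≡ 90 (mod 104). Using 95⁻¹ = 23: x ≡ 23·90 = 2070 = 19·104 + 94, so x = 94.
Check: σ(94) = 95·94 + 63 = 8993 = 86·104 + 49 ≡ 49 (mod 104).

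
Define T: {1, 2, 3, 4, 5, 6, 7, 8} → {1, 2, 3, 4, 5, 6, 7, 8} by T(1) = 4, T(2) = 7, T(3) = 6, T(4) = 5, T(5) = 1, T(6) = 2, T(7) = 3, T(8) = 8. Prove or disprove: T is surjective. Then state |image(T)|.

Every element of the codomain has a preimage: 1 = T(5), 2 = T(6), 3 = T(7), 4 = T(1), 5 = T(4), 6 = T(3), 7 = T(2), 8 = T(8).
So T is surjective.
The image of T is {1, 2, 3, 4, 5, 6, 7, 8}, which has 8 elements.

8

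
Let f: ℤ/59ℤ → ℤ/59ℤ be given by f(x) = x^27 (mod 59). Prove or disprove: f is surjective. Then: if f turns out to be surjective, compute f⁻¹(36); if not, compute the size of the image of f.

49

Since 59 is prime, the nonzero elements of ℤ/59ℤ form a cyclic group of order 58.
As gcd(27, 58) = 1, raising to the 27th power is a bijection on this group: if x_1^27 ≡ x_2^27 then (x_1x_2^{−1})^27 = 1, and the only element of order dividing gcd(27, 58) = 1 is 1, so x_1 = x_2.
With f(0) = 0 this makes f injective on all of ℤ/59ℤ, hence bijective (finite equal-size domain and codomain). In particular f is surjective.
Since f is surjective, we find the preimage of 36. The inverse of x ↦ x^27 on (ℤ/59ℤ)^× is x ↦ x^43, because 27·43 = 1161 = 20·58 + 1 ≡ 1 (mod 58) and x^{58} = 1 for x ≠ 0 (Fermat). So f⁻¹(36) = 36^43 mod 59.
Repeated squaring mod 59: 36^1 ≡ 36, 36^2 ≡ 36² = 1296 ≡ 57, 36^4 ≡ 57² = 3249 ≡ 4, 36^8 ≡ 4² = 16, 36^16 ≡ 16² = 256 ≡ 20, 36^32 ≡ 20² = 400 ≡ 46. Since 43 = 32 + 8 + 2 + 1, 36^43 ≡ 46·16·57·36: 46·16 = 736 ≡ 28, then 28·57 = 1596 ≡ 3, then 3·36 = 108 ≡ 49. So 36^43 ≡ 49 (mod 59).
Hence f⁻¹(36) = 49.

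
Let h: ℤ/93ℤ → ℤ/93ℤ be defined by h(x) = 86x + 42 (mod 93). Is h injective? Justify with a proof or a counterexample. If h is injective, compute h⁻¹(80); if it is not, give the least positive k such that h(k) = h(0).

Suppose h(u) = h(v) in ℤ/93ℤ. Then 86u + 42 ≡ 86v + 42 (mod 93), thus 86(u − v) ≡ 0 (mod 93).
Since gcd(86, 93) = 1, 86 is invertible modulo 93, hence u − v ≡ 0 (mod 93), i.e. u = v.
Therefore h is injective.
We now compute 86⁻¹ mod 93 explicitly. Euclid's algorithm: 93 = 1·86 + 7, 86 = 12·7 + 2, 7 = 3·2 + 1; back-substituting gives 1 = 53·86 − 49·93, so 86⁻¹ ≡ 53 (mod 93).
Since h is injective, we find h⁻¹(80): we need 86x ≡ 80 − 42 ≡ 38 (mod 93). Using 86⁻¹ = 53: x ≡ 53·38 = 2014 = 21·93 + 61, so x = 61.
Check: h(61) = 86·61 + 42 = 5288 = 56·93 + 80 ≡ 80 (mod 93).

61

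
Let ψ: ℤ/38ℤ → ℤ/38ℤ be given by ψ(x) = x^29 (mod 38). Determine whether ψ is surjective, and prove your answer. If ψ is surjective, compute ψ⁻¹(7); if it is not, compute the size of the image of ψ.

11

Computing x^29 mod 38 for each x (by repeated squaring, reducing mod 38 at every step), the values ψ(0), ψ(1), …, ψ(37) are: 0, 1, 34, 29, 16, 25, 36, 11, 12, 5, 14, 7, 8, 21, 32, 3, 28, 23, 18, 19, 20, 15, 10, 35, 6, 17, 30, 31, 24, 33, 26, 27, 2, 13, 22, 9, 4, 37.
Every element of ℤ/38ℤ appears exactly once in this list, so ψ is a bijection, and in particular surjective.
Since ψ is surjective, we read off the preimage of 7 from the same table: ψ(11) = 7, so ψ⁻¹(7) = 11.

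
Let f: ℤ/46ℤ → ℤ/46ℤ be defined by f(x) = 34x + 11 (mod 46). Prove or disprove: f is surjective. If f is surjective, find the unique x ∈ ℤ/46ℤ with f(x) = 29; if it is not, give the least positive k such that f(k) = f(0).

Since gcd(34, 46) = 2, we have 34x ≡ 0 (mod 2) for all x, so f(x) ≡ 1 (mod 2).
But 0 ≢ 1 (mod 2), so 0 ∈ ℤ/46ℤ has no preimage. Hence f is not surjective.
Since f is not surjective, we find the least positive k with f(k) = f(0): this means 34k ≡ 0 (mod 46), i.e. 46 ∣ 34k. Since gcd(34, 46) = 2, dividing through by 2 this holds exactly when 23 ∣ 17k, and as gcd(17, 23) = 1, exactly when 23 ∣ k.
The smallest positive such k is 23.

23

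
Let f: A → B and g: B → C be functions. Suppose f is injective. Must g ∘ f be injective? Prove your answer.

No. Take A = B = C = {1, 2, 3}, f = identity (injective), and g(x) = 1 for every x.
Then (g ∘ f)(1) = 1 = (g ∘ f)(3) with 1 ≠ 3, so g ∘ f is not injective.

not injective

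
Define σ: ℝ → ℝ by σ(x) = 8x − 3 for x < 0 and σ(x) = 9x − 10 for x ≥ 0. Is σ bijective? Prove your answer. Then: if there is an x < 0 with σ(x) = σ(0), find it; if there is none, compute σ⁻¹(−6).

-7/8

Both pieces are strictly increasing (slopes 8 and 9), so each is injective on its own interval.
The left piece maps (−∞, 0) onto (−∞, −3); the right piece maps [0, ∞) onto [−10, ∞).
These images overlap. In particular σ(0) = −10 (right piece), and solving 8x − 3 = −10 on the left piece gives x = −7/8 < 0.
So σ(−7/8) = σ(0) with −7/8 ≠ 0, and σ is not injective, hence not bijective. This x = −7/8 is the requested value below 0.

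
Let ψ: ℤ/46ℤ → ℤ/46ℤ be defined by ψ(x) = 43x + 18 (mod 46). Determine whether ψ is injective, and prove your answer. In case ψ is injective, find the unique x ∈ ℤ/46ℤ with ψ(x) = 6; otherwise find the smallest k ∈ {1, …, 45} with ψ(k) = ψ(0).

4

Recall that ψ is injective if ψ(x_1) = ψ(x_2) implies x_1 = x_2.
Suppose ψ(x_1) = ψ(x_2) in ℤ/46ℤ. Then 43x_1 + 18 ≡ 43x_2 + 18 (mod 46), so 43(x_1 − x_2) ≡ 0 (mod 46).
Since gcd(43, 46) = 1, 43 is invertible modulo 46, thus x_1 − x_2 ≡ 0 (mod 46), i.e. x_1 = x_2.
Therefore ψ is injective.
We now compute 43⁻¹ mod 46 explicitly. Euclid's algorithm: 46 = 1·43 + 3, 43 = 14·3 + 1; back-substituting gives 1 = 15·43 − 14·46, so 43⁻¹ ≡ 15 (mod 46).
Since ψ is injective, we find ψ⁻¹(6): we need 43x ≡ 6 − 18 ≡ 34 (mod 46). Using 43⁻¹ = 15: x ≡ 15·34 = 510 = 11·46 + 4, so x = 4.
Check: ψ(4) = 43·4 + 18 = 190 = 4·46 + 6 ≡ 6 (mod 46).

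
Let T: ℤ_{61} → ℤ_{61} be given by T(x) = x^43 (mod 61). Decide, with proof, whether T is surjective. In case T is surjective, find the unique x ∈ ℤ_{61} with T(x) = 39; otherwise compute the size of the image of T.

Since 61 is prime, the nonzero elements of ℤ_{61} form a cyclic group of order 60.
As gcd(43, 60) = 1, raising to the 43rd power is a bijection on this group: if s^43 ≡ t^43 then (st^{−1})^43 = 1, and the only element of order dividing gcd(43, 60) = 1 is 1, so s = t.
With T(0) = 0 this makes T injective on all of ℤ_{61}, hence bijective (finite equal-size domain and codomain). In particular T is surjective.
Since T is surjective, we find the preimage of 39. The inverse of x ↦ x^43 on (ℤ_{61})^× is x ↦ x^7, because 43·7 = 301 = 5·60 + 1 ≡ 1 (mod 60) and x^{60} = 1 for x ≠ 0 (Fermat). So T⁻¹(39) = 39^7 mod 61.
Repeated squaring mod 61: 39^1 ≡ 39, 39^2 ≡ 39² = 1521 ≡ 57, 39^4 ≡ 57² = 3249 ≡ 16. Since 7 = 4 + 2 + 1, 39^7 ≡ 16·57·39: 16·57 = 912 ≡ 58, then 58·39 = 2262 ≡ 5. So 39^7 ≡ 5 (mod 61).
Hence T⁻¹(39) = 5.

5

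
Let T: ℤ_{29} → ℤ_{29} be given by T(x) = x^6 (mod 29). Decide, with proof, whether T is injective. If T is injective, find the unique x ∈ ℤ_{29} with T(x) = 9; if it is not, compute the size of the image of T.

15

T(14): Repeated squaring mod 29: 14^1 ≡ 14, 14^2 ≡ 14² = 196 ≡ 22, 14^4 ≡ 22² = 484 ≡ 20. Since 6 = 4 + 2, 14^6 ≡ 20·22: 20·22 = 440 ≡ 5. So 14^6 ≡ 5 (mod 29).
T(15): Repeated squaring mod 29: 15^1 ≡ 15, 15^2 ≡ 15² = 225 ≡ 22, 15^4 ≡ 22² = 484 ≡ 20. Since 6 = 4 + 2, 15^6 ≡ 20·22: 20·22 = 440 ≡ 5. So 15^6 ≡ 5 (mod 29).
So T(14) = T(15) = 5 while 14 ≠ 15, therefore T is not injective.
Since T is not injective, we determine |image(T)|. Computing x^6 mod 29 for each x (by repeated squaring, reducing mod 29 at every step), the values T(0), T(1), …, T(28) are: 0, 1, 6, 4, 7, 23, 24, 25, 13, 16, 22, 9, 28, 20, 5, 5, 20, 28, 9, 22, 16, 13, 25, 24, 23, 7, 4, 6, 1.
The distinct values are {0, 1, 4, 5, 6, 7, 9, 13, 16, 20, 22, 23, 24, 25, 28}; there are 15 of them.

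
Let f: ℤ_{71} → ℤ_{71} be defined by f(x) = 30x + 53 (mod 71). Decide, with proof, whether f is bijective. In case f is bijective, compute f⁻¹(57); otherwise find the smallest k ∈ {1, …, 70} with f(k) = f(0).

38

Recall: f is injective if f(u) = f(v) implies u = v.
If f(u) = f(v), then 30u ≡ 30v (mod 71). Because gcd(30, 71) = 1, we may cancel 30 to get u ≡ v (mod 71).
We now compute 30⁻¹ mod 71 explicitly. Euclid's algorithm: 71 = 2·30 + 11, 30 = 2·11 + 8, 11 = 1·8 + 3, 8 = 2·3 + 2, 3 = 1·2 + 1; back-substituting gives 1 = 45·30 − 19·71, so 30⁻¹ ≡ 45 (mod 71).
For any y ∈ ℤ_{71}, x = 45(y − 53) mod 71 satisfies f(x) = 30·45(y − 53) + 53 ≡ y (since 30·45 ≡ 1 mod 71). So every y has a preimage.
Thus f is bijective.
Since f is bijective, we find f⁻¹(57): we need 30x ≡ 57 − 53 ≡ 4 (mod 71). Using 30⁻¹ = 45: x ≡ 45·4 = 180 = 2·71 + 38, so x = 38.
Check: f(38) = 30·38 + 53 = 1193 = 16·71 + 57 ≡ 57 (mod 71).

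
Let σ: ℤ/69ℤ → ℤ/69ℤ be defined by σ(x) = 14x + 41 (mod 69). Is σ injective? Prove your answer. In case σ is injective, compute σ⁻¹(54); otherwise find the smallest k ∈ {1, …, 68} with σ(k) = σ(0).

By definition, σ is injective if σ(s) = σ(t) implies s = t.
Suppose σ(s) = σ(t) in ℤ/69ℤ. Then 14s + 41 ≡ 14t + 41 (mod 69), so 14(s − t) ≡ 0 (mod 69).
Since gcd(14, 69) = 1, 14 is invertible modulo 69, so s − t ≡ 0 (mod 69), i.e. s = t.
Therefore σ is injective.
We now compute 14⁻¹ mod 69 explicitly. Euclid's algorithm: 69 = 4·14 + 13, 14 = 1·13 + 1; back-substituting gives 1 = 5·14 − 1·69, so 14⁻¹ ≡ 5 (mod 69).
Since σ is injective, we find σ⁻¹(54): we need 14x ≡ 54 − 41 ≡ 13 (mod 69). Using 14⁻¹ = 5: x ≡ 5·13 = 65, so x = 65.
Check: σ(65) = 14·65 + 41 = 951 = 13·69 + 54 ≡ 54 (mod 69).

65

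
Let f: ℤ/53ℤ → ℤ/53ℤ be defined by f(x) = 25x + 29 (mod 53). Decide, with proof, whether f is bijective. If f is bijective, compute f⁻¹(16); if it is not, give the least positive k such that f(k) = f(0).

44

Suppose f(x_1) = f(x_2) in ℤ/53ℤ. Then 25x_1 + 29 ≡ 25x_2 + 29 (mod 53), hence 25(x_1 − x_2) ≡ 0 (mod 53).
Since gcd(25, 53) = 1, 25 is invertible modulo 53, so x_1 − x_2 ≡ 0 (mod 53), i.e. x_1 = x_2.
We now compute 25⁻¹ mod 53 explicitly. Euclid's algorithm: 53 = 2·25 + 3, 25 = 8·3 + 1; back-substituting gives 1 = 17·25 − 8·53, so 25⁻¹ ≡ 17 (mod 53).
For any y ∈ ℤ/53ℤ, x = 17(y − 29) mod 53 satisfies f(x) = 25·17(y − 29) + 29 ≡ y (since 25·17 ≡ 1 mod 53). So every y has a preimage.
Hence f is bijective.
Since f is bijective, we compute f⁻¹(16): solve 25x + 29 ≡ 16 (mod 53), i.e. 25x ≡ 40 (mod 53).
Multiplying by 25⁻¹ = 17 gives x ≡ 17·40 = 680 = 12·53 + 44 ≡ 44 (mod 53).
Check: f(44) = 25·44 + 29 = 1129 = 21·53 + 16 ≡ 16 (mod 53).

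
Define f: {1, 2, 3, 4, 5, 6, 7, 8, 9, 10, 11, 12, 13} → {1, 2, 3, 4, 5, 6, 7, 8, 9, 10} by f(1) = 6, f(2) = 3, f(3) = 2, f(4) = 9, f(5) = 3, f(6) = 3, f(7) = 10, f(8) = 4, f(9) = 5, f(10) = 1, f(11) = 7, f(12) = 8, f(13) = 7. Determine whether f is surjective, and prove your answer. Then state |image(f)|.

Every element of the codomain has a preimage: 1 = f(10), 2 = f(3), 3 = f(2), 4 = f(8), 5 = f(9), 6 = f(1), 7 = f(11), 8 = f(12), 9 = f(4), 10 = f(7).
So f is surjective.
The image of f is {1, 2, 3, 4, 5, 6, 7, 8, 9, 10}, which has 10 elements.

10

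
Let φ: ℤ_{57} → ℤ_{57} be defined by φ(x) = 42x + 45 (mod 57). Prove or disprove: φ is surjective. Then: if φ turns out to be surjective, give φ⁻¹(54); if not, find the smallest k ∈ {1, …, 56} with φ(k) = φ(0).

Since gcd(42, 57) = 3, we have 42x ≡ 0 (mod 3) for all x, so φ(x) ≡ 0 (mod 3).
But 1 ≢ 0 (mod 3), so 1 ∈ ℤ_{57} has no preimage. Hence φ is not surjective.
Since φ is not surjective, we find the least positive k with φ(k) = φ(0): this means 42k ≡ 0 (mod 57), i.e. 57 ∣ 42k. Since gcd(42, 57) = 3, dividing through by 3 this holds exactly when 19 ∣ 14k, and as gcd(14, 19) = 1, exactly when 19 ∣ k.
The smallest positive such k is 19.

19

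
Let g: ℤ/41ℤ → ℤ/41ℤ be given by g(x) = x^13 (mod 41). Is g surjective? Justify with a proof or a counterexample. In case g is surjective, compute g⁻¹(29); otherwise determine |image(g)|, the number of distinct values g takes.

Since 41 is prime, the nonzero elements of ℤ/41ℤ form a cyclic group of order 40.
As gcd(13, 40) = 1, raising to the 13th power is a bijection on this group: if a^13 ≡ b^13 then (ab^{−1})^13 = 1, and the only element of order dividing gcd(13, 40) = 1 is 1, so a = b.
With g(0) = 0 this makes g injective on all of ℤ/41ℤ, hence bijective (finite equal-size domain and codomain). In particular g is surjective.
Since g is surjective, we find the preimage of 29. The inverse of x ↦ x^13 on (ℤ/41ℤ)^× is x ↦ x^37, because 13·37 = 481 = 12·40 + 1 ≡ 1 (mod 40) and x^{40} = 1 for x ≠ 0 (Fermat). So g⁻¹(29) = 29^37 mod 41.
Repeated squaring mod 41: 29^1 ≡ 29, 29^2 ≡ 29² = 841 ≡ 21, 29^4 ≡ 21² = 441 ≡ 31, 29^8 ≡ 31² = 961 ≡ 18, 29^16 ≡ 18² = 324 ≡ 37, 29^32 ≡ 37² = 1369 ≡ 16. Since 37 = 32 + 4 + 1, 29^37 ≡ 16·31·29: 16·31 = 496 ≡ 4, then 4·29 = 116 ≡ 34. So 29^37 ≡ 34 (mod 41).
Hence g⁻¹(29) = 34.

34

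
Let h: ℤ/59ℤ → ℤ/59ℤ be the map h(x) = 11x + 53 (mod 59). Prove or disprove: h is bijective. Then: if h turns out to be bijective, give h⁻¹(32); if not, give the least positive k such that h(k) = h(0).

41

Suppose h(x_1) = h(x_2) in ℤ/59ℤ. Then 11x_1 + 53 ≡ 11x_2 + 53 (mod 59), therefore 11(x_1 − x_2) ≡ 0 (mod 59).
Since gcd(11, 59) = 1, 11 is invertible modulo 59, hence x_1 − x_2 ≡ 0 (mod 59), i.e. x_1 = x_2.
We now compute 11⁻¹ mod 59 explicitly. Euclid's algorithm: 59 = 5·11 + 4, 11 = 2·4 + 3, 4 = 1·3 + 1; back-substituting gives 1 = 43·11 − 8·59, so 11⁻¹ ≡ 43 (mod 59).
For any y ∈ ℤ/59ℤ, x = 43(y − 53) mod 59 satisfies h(x) = 11·43(y − 53) + 53 ≡ y (since 11·43 ≡ 1 mod 59). So every y has a preimage.
Thus h is bijective.
Since h is bijective, we compute h⁻¹(32): solve 11x + 53 ≡ 32 (mod 59), i.e. 11x ≡ 38 (mod 59).
Multiplying by 11⁻¹ = 43 gives x ≡ 43·38 = 1634 = 27·59 + 41 ≡ 41 (mod 59).
Check: h(41) = 11·41 + 53 = 504 = 8·59 + 32 ≡ 32 (mod 59).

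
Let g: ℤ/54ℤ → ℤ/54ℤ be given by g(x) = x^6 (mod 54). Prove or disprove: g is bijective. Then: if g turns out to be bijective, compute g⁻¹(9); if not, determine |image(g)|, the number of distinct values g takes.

8

g(0) = 0^6 = 0.
g(6): Repeated squaring mod 54: 6^1 ≡ 6, 6^2 ≡ 6² = 36, 6^4 ≡ 36² = 1296 ≡ 0. Since 6 = 4 + 2, 6^6 ≡ 0·36: 0·36 = 0. So 6^6 ≡ 0 (mod 54).
So g(0) = g(6) = 0 while 0 ≠ 6, therefore g is not injective, hence not bijective.
Since g is not bijective, we determine |image(g)|. Computing x^6 mod 54 for each x (by repeated squaring, reducing mod 54 at every step), the values g(0), g(1), …, g(53) are: 0, 1, 10, 27, 46, 19, 0, 37, 28, 27, 28, 37, 0, 19, 46, 27, 10, 1, 0, 1, 10, 27, 46, 19, 0, 37, 28, 27, 28, 37, 0, 19, 46, 27, 10, 1, 0, 1, 10, 27, 46, 19, 0, 37, 28, 27, 28, 37, 0, 19, 46, 27, 10, 1.
The distinct values are {0, 1, 10, 19, 27, 28, 37, 46}; there are 8 of them.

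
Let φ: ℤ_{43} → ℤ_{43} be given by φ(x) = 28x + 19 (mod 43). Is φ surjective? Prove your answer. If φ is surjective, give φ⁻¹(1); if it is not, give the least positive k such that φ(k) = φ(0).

27

Since gcd(28, 43) = 1, 28 is invertible modulo 43. Euclid's algorithm: 43 = 1·28 + 15, 28 = 1·15 + 13, 15 = 1·13 + 2, 13 = 6·2 + 1; back-substituting gives 1 = 20·28 − 13·43, so 28⁻¹ ≡ 20 (mod 43).
For any y ∈ ℤ_{43}, x = 20(y − 19) mod 43 satisfies φ(x) = 28·20(y − 19) + 19 ≡ y (since 28·20 ≡ 1 mod 43). So every y has a preimage.
Hence φ is surjective.
Since φ is surjective, we find φ⁻¹(1): we need 28x ≡ 1 − 19 ≡ 25 (mod 43). Using 28⁻¹ = 20: x ≡ 20·25 = 500 = 11·43 + 27, so x = 27.
Check: φ(27) = 28·27 + 19 = 775 = 18·43 + 1 ≡ 1 (mod 43).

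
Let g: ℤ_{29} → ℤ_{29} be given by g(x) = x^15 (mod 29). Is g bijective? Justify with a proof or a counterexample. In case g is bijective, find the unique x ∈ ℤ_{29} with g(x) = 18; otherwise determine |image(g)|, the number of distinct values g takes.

Since 29 is prime, the nonzero elements of ℤ_{29} form a cyclic group of order 28.
As gcd(15, 28) = 1, raising to the 15th power is a bijection on this group: if x_1^15 ≡ x_2^15 then (x_1x_2^{−1})^15 = 1, and the only element of order dividing gcd(15, 28) = 1 is 1, so x_1 = x_2.
With g(0) = 0 this makes g injective on all of ℤ_{29}, hence bijective (finite equal-size domain and codomain). In particular g is bijective.
Since g is bijective, we find the preimage of 18. The inverse of x ↦ x^15 on (ℤ_{29})^× is x ↦ x^15, because 15·15 = 225 = 8·28 + 1 ≡ 1 (mod 28) and x^{28} = 1 for x ≠ 0 (Fermat). So g⁻¹(18) = 18^15 mod 29.
Repeated squaring mod 29: 18^1 ≡ 18, 18^2 ≡ 18² = 324 ≡ 5, 18^4 ≡ 5² = 25, 18^8 ≡ 25² = 625 ≡ 16. Since 15 = 8 + 4 + 2 + 1, 18^15 ≡ 16·25·5·18: 16·25 = 400 ≡ 23, then 23·5 = 115 ≡ 28, then 28·18 = 504 ≡ 11. So 18^15 ≡ 11 (mod 29).
Hence g⁻¹(18) = 11.

11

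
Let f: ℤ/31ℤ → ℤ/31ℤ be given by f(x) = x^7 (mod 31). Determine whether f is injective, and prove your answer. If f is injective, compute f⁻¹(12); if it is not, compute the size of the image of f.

Since 31 is prime, the nonzero elements of ℤ/31ℤ form a cyclic group of order 30.
As gcd(7, 30) = 1, raising to the 7th power is a bijection on this group: if s^7 ≡ t^7 then (st^{−1})^7 = 1, and the only element of order dividing gcd(7, 30) = 1 is 1, so s = t.
With f(0) = 0 this makes f injective on all of ℤ/31ℤ, hence bijective (finite equal-size domain and codomain). In particular f is injective.
Since f is injective, we find the preimage of 12. The inverse of x ↦ x^7 on (ℤ/31ℤ)^× is x ↦ x^13, because 7·13 = 91 = 3·30 + 1 ≡ 1 (mod 30) and x^{30} = 1 for x ≠ 0 (Fermat). So f⁻¹(12) = 12^13 mod 31.
Repeated squaring mod 31: 12^1 ≡ 12, 12^2 ≡ 12² = 144 ≡ 20, 12^4 ≡ 20² = 400 ≡ 28, 12^8 ≡ 28² = 784 ≡ 9. Since 13 = 8 + 4 + 1, 12^13 ≡ 9·28·12: 9·28 = 252 ≡ 4, then 4·12 = 48 ≡ 17. So 12^13 ≡ 17 (mod 31).
Hence f⁻¹(12) = 17.

17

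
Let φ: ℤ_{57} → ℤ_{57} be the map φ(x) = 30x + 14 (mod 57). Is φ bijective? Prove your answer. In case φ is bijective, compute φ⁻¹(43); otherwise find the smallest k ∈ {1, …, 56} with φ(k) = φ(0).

19

Recall that φ is injective when φ(a) = φ(b) forces a = b.
We have gcd(30, 57) = 3 > 1. Taking a = 0 and b = 19: φ(0) = 14 and φ(19) = 30·19 + 14 = 584 ≡ 14 (mod 57).
So φ(0) = φ(19) while 0 ≠ 19, thus φ is not injective, hence not bijective.
Since φ is not bijective, we find the least positive k with φ(k) = φ(0): this means 30k ≡ 0 (mod 57), i.e. 57 ∣ 30k. Since gcd(30, 57) = 3, dividing through by 3 this holds exactly when 19 ∣ 10k, and as gcd(10, 19) = 1, exactly when 19 ∣ k.
The smallest positive such k is 19.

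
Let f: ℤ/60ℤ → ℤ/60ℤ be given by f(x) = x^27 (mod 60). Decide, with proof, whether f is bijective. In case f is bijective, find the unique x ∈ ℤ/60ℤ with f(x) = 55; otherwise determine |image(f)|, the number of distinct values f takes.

45

f(0) = 0^27 = 0.
f(30): Repeated squaring mod 60: 30^1 ≡ 30, 30^2 ≡ 30² = 900 ≡ 0, 30^4 ≡ 0² = 0, 30^8 ≡ 0² = 0, 30^16 ≡ 0² = 0. Since 27 = 16 + 8 + 2 + 1, 30^27 ≡ 0·0·0·30: 0·0 = 0, then 0·0 = 0, then 0·30 = 0. So 30^27 ≡ 0 (mod 60).
So f(0) = f(30) = 0 while 0 ≠ 30, therefore f is not injective, hence not bijective.
Since f is not bijective, we determine |image(f)|. Computing x^27 mod 60 for each x (by repeated squaring, reducing mod 60 at every step), the values f(0), f(1), …, f(59) are: 0, 1, 8, 27, 4, 5, 36, 43, 32, 9, 40, 11, 48, 37, 44, 15, 16, 53, 12, 19, 20, 21, 28, 47, 24, 25, 56, 3, 52, 29, 0, 31, 8, 57, 4, 35, 36, 13, 32, 39, 40, 41, 48, 7, 44, 45, 16, 23, 12, 49, 20, 51, 28, 17, 24, 55, 56, 33, 52, 59.
The distinct values are {0, 1, 3, 4, 5, 7, 8, 9, 11, 12, 13, 15, 16, 17, 19, 20, 21, 23, 24, 25, 27, 28, 29, 31, 32, 33, 35, 36, 37, 39, 40, 41, 43, 44, 45, 47, 48, 49, 51, 52, 53, 55, 56, 57, 59}; there are 45 of them.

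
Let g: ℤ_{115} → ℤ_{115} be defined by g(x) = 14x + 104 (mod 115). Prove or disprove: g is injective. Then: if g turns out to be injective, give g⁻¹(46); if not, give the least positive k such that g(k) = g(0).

Suppose g(s) = g(t) in ℤ_{115}. Then 14s + 104 ≡ 14t + 104 (mod 115), therefore 14(s − t) ≡ 0 (mod 115).
Since gcd(14, 115) = 1, 14 is invertible modulo 115, so s − t ≡ 0 (mod 115), i.e. s = t.
Therefore g is injective.
We now compute 14⁻¹ mod 115 explicitly. Euclid's algorithm: 115 = 8·14 + 3, 14 = 4·3 + 2, 3 = 1·2 + 1; back-substituting gives 1 = 74·14 − 9·115, so 14⁻¹ ≡ 74 (mod 115).
Since g is injective, we find g⁻¹(46): we need 14x ≡ 46 − 104 ≡ 57 (mod 115). Using 14⁻¹ = 74: x ≡ 74·57 = 4218 = 36·115 + 78, so x = 78.
Check: g(78) = 14·78 + 104 = 1196 = 10·115 + 46 ≡ 46 (mod 115).

78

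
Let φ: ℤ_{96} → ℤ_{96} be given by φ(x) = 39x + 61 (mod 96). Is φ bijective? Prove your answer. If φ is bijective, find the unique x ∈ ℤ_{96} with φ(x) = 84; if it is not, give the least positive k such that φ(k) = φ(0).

We have gcd(39, 96) = 3 > 1. Taking x_1 = 0 and x_2 = 32: φ(0) = 61 and φ(32) = 39·32 + 61 = 1309 ≡ 61 (mod 96).
So φ(0) = φ(32) while 0 ≠ 32, therefore φ is not injective, hence not bijective.
Since φ is not bijective, we find the least positive k with φ(k) = φ(0): this means 39k ≡ 0 (mod 96), i.e. 96 ∣ 39k. Since gcd(39, 96) = 3, dividing through by 3 this holds exactly when 32 ∣ 13k, and as gcd(13, 32) = 1, exactly when 32 ∣ k.
The smallest positive such k is 32.

32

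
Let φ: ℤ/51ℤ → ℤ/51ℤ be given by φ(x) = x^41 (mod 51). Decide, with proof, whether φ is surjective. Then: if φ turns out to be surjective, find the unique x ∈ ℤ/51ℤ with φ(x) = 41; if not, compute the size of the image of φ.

44

Computing x^41 mod 51 for each x (by repeated squaring, reducing mod 51 at every step), the values φ(0), φ(1), …, φ(50) are: 0, 1, 2, 48, 4, 29, 45, 10, 8, 9, 7, 23, 39, 13, 20, 15, 16, 17, 18, 19, 14, 21, 46, 11, 27, 25, 26, 24, 40, 5, 30, 37, 32, 33, 34, 35, 36, 31, 38, 12, 28, 44, 42, 43, 41, 6, 22, 47, 3, 49, 50.
Every element of ℤ/51ℤ appears exactly once in this list, so φ is a bijection, and in particular surjective.
Since φ is surjective, we read off the preimage of 41 from the same table: φ(44) = 41, so φ⁻¹(41) = 44.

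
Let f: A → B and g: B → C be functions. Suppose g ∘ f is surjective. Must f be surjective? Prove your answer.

not surjective

No. Take A = {0, 1}, B = {0, 1, 2, 3}, C = {0}, f(a) = 0 for every a ∈ A, and g(b) = 0 for every b ∈ B.
Then g ∘ f is surjective onto {0}, but 3 ∈ B has no preimage under f, so f is not surjective.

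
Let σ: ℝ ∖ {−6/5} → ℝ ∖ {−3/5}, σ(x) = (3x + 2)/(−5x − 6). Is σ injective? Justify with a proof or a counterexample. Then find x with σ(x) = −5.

-14/11

Suppose σ(s) = σ(t). Cross-multiplying: (3s + 2)(−5t − 6) = (3t + 2)(−5s − 6).
Expanding both sides and cancelling the symmetric terms leaves −8·(s − t) = 0. Since −8 ≠ 0, s = t. Thus σ is injective.
Solving σ(x) = −5: cross-multiplying gives 3x + 2 = −5(−5x − 6), which rearranges to −22x = 28, so x = −14/11.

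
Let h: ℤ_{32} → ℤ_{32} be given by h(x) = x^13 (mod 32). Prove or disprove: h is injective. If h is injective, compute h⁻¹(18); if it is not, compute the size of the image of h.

h(0) = 0^13 = 0.
h(2): Repeated squaring mod 32: 2^1 ≡ 2, 2^2 ≡ 2² = 4, 2^4 ≡ 4² = 16, 2^8 ≡ 16² = 256 ≡ 0. Since 13 = 8 + 4 + 1, 2^13 ≡ 0·16·2: 0·16 = 0, then 0·2 = 0. So 2^13 ≡ 0 (mod 32).
So h(0) = h(2) = 0 while 0 ≠ 2, so h is not injective.
Since h is not injective, we determine |image(h)|. Computing x^13 mod 32 for each x (by repeated squaring, reducing mod 32 at every step), the values h(0), h(1), …, h(31) are: 0, 1, 0, 19, 0, 21, 0, 7, 0, 9, 0, 27, 0, 29, 0, 15, 0, 17, 0, 3, 0, 5, 0, 23, 0, 25, 0, 11, 0, 13, 0, 31.
The distinct values are {0, 1, 3, 5, 7, 9, 11, 13, 15, 17, 19, 21, 23, 25, 27, 29, 31}; there are 17 of them.

17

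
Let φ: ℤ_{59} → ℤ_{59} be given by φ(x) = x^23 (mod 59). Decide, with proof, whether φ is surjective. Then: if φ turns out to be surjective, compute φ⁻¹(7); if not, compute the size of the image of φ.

Since 59 is prime, the nonzero elements of ℤ_{59} form a cyclic group of order 58.
As gcd(23, 58) = 1, raising to the 23rd power is a bijection on this group: if s^23 ≡ t^23 then (st^{−1})^23 = 1, and the only element of order dividing gcd(23, 58) = 1 is 1, so s = t.
With φ(0) = 0 this makes φ injective on all of ℤ_{59}, hence bijective (finite equal-size domain and codomain). In particular φ is surjective.
Since φ is surjective, we find the preimage of 7. The inverse of x ↦ x^23 on (ℤ_{59})^× is x ↦ x^53, because 23·53 = 1219 = 21·58 + 1 ≡ 1 (mod 58) and x^{58} = 1 for x ≠ 0 (Fermat). So φ⁻¹(7) = 7^53 mod 59.
Repeated squaring mod 59: 7^1 ≡ 7, 7^2 ≡ 7² = 49, 7^4 ≡ 49² = 2401 ≡ 41, 7^8 ≡ 41² = 1681 ≡ 29, 7^16 ≡ 29² = 841 ≡ 15, 7^32 ≡ 15² = 225 ≡ 48. Since 53 = 32 + 16 + 4 + 1, 7^53 ≡ 48·15·41·7: 48·15 = 720 ≡ 12, then 12·41 = 492 ≡ 20, then 20·7 = 140 ≡ 22. So 7^53 ≡ 22 (mod 59).
Hence φ⁻¹(7) = 22.

22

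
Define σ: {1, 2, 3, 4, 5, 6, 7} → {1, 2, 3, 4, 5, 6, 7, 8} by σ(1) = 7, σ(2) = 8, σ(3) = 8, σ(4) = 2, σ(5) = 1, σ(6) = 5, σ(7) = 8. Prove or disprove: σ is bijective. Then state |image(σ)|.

σ(2) = 8 = σ(3) with 2 ≠ 3, so σ is not injective, hence not bijective.
The image of σ is {1, 2, 5, 7, 8}, which has 5 elements.

5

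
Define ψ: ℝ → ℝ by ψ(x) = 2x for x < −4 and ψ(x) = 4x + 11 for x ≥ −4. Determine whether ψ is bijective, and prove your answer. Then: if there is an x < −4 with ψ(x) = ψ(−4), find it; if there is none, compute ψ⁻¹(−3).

-7/2

Both pieces are strictly increasing (slopes 2 and 4), so each is injective on its own interval.
The left piece maps (−∞, −4) onto (−∞, −8); the right piece maps [−4, ∞) onto [−5, ∞).
The images leave a gap (−8 has no preimage), so ψ is not surjective, hence not bijective.
Because the two images are disjoint, no x < −4 has ψ(x) = ψ(−4), so we compute ψ⁻¹(−3): −3 lies in [−5, ∞), so solve 4x + 11 = −3: x = (−3 − 11)/4 = −7/2.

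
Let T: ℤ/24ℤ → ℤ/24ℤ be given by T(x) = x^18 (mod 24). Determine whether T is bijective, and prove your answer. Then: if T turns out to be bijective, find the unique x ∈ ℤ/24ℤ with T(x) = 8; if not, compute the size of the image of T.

4

T(2): Repeated squaring mod 24: 2^1 ≡ 2, 2^2 ≡ 2² = 4, 2^4 ≡ 4² = 16, 2^8 ≡ 16² = 256 ≡ 16, 2^16 ≡ 16² = 256 ≡ 16. Since 18 = 16 + 2, 2^18 ≡ 16·4: 16·4 = 64 ≡ 16. So 2^18 ≡ 16 (mod 24).
T(4): Repeated squaring mod 24: 4^1 ≡ 4, 4^2 ≡ 4² = 16, 4^4 ≡ 16² = 256 ≡ 16, 4^8 ≡ 16² = 256 ≡ 16, 4^16 ≡ 16² = 256 ≡ 16. Since 18 = 16 + 2, 4^18 ≡ 16·16: 16·16 = 256 ≡ 16. So 4^18 ≡ 16 (mod 24).
So T(2) = T(4) = 16 while 2 ≠ 4, therefore T is not injective, hence not bijective.
Since T is not bijective, we determine |image(T)|. Computing x^18 mod 24 for each x (by repeated squaring, reducing mod 24 at every step), the values T(0), T(1), …, T(23) are: 0, 1, 16, 9, 16, 1, 0, 1, 16, 9, 16, 1, 0, 1, 16, 9, 16, 1, 0, 1, 16, 9, 16, 1.
The distinct values are {0, 1, 9, 16}; there are 4 of them.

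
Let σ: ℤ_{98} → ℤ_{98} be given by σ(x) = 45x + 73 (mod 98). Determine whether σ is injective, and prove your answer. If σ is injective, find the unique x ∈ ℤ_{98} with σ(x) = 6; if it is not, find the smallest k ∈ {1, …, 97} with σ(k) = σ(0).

29

Suppose σ(s) = σ(t) in ℤ_{98}. Then 45s + 73 ≡ 45t + 73 (mod 98), therefore 45(s − t) ≡ 0 (mod 98).
Since gcd(45, 98) = 1, 45 is invertible modulo 98, therefore s − t ≡ 0 (mod 98), i.e. s = t.
So σ is injective.
We now compute 45⁻¹ mod 98 explicitly. Euclid's algorithm: 98 = 2·45 + 8, 45 = 5·8 + 5, 8 = 1·5 + 3, 5 = 1·3 + 2, 3 = 1·2 + 1; back-substituting gives 1 = 61·45 − 28·98, so 45⁻¹ ≡ 61 (mod 98).
Since σ is injective, we compute σ⁻¹(6): solve 45x + 73 ≡ 6 (mod 98), i.e. 45x ≡ 31 (mod 98).
Multiplying by 45⁻¹ = 61 gives x ≡ 61·31 = 1891 = 19·98 + 29 ≡ 29 (mod 98).
Check: σ(29) = 45·29 + 73 = 1378 = 14·98 + 6 ≡ 6 (mod 98).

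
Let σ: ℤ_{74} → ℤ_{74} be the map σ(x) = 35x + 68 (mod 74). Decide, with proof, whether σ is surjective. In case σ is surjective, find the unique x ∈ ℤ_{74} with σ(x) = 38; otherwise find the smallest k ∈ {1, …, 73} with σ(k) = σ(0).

By definition, surjectivity means every element of the codomain has a preimage under σ.
Since gcd(35, 74) = 1, 35 is invertible modulo 74. Euclid's algorithm: 74 = 2·35 + 4, 35 = 8·4 + 3, 4 = 1·3 + 1; back-substituting gives 1 = 55·35 − 26·74, so 35⁻¹ ≡ 55 (mod 74).
Then y ↦ 55(y − 68) is a two-sided inverse to σ, so every y ∈ ℤ_{74} has a preimage.
So σ is surjective.
Since σ is surjective, we find σ⁻¹(38): we need 35x ≡ 38 − 68 ≡ 44 (mod 74). Using 35⁻¹ = 55: x ≡ 55·44 = 2420 = 32·74 + 52, so x = 52.
Check: σ(52) = 35·52 + 68 = 1888 = 25·74 + 38 ≡ 38 (mod 74).

52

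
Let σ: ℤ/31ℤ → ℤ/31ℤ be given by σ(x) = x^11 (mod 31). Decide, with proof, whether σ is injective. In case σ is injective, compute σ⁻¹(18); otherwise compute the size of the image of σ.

28

Since 31 is prime, the nonzero elements of ℤ/31ℤ form a cyclic group of order 30.
As gcd(11, 30) = 1, raising to the 11th power is a bijection on this group: if s^11 ≡ t^11 then (st^{−1})^11 = 1, and the only element of order dividing gcd(11, 30) = 1 is 1, so s = t.
With σ(0) = 0 this makes σ injective on all of ℤ/31ℤ, hence bijective (finite equal-size domain and codomain). In particular σ is injective.
Since σ is injective, we find the preimage of 18. The inverse of x ↦ x^11 on (ℤ/31ℤ)^× is x ↦ x^11, because 11·11 = 121 = 4·30 + 1 ≡ 1 (mod 30) and x^{30} = 1 for x ≠ 0 (Fermat). So σ⁻¹(18) = 18^11 mod 31.
Repeated squaring mod 31: 18^1 ≡ 18, 18^2 ≡ 18² = 324 ≡ 14, 18^4 ≡ 14² = 196 ≡ 10, 18^8 ≡ 10² = 100 ≡ 7. Since 11 = 8 + 2 + 1, 18^11 ≡ 7·14·18: 7·14 = 98 ≡ 5, then 5·18 = 90 ≡ 28. So 18^11 ≡ 28 (mod 31).
Hence σ⁻¹(18) = 28.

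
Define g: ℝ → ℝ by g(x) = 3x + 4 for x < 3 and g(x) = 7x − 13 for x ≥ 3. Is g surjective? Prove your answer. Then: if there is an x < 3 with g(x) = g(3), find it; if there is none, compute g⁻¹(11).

4/3

Both pieces are strictly increasing (slopes 3 and 7), so each is injective on its own interval.
The left piece maps (−∞, 3) onto (−∞, 13); the right piece maps [3, ∞) onto [8, ∞).
The union (−∞, 13) ∪ [8, ∞) covers ℝ, so g is surjective.
For the follow-up: the images overlap, so an x < 3 with g(x) = g(3) exists. g(3) = 8; solving 3x + 4 = 8 for x < 3 gives x = (8 − 4)/3 = 4/3.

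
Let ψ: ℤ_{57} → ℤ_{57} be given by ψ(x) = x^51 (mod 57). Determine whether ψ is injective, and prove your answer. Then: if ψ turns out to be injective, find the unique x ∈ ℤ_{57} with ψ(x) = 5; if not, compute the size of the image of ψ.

ψ(1) = 1^51 = 1.
ψ(7): Repeated squaring mod 57: 7^1 ≡ 7, 7^2 ≡ 7² = 49, 7^4 ≡ 49² = 2401 ≡ 7, 7^8 ≡ 7² = 49, 7^16 ≡ 49² = 2401 ≡ 7, 7^32 ≡ 7² = 49. Since 51 = 32 + 16 + 2 + 1, 7^51 ≡ 49·7·49·7: 49·7 = 343 ≡ 1, then 1·49 = 49, then 49·7 = 343 ≡ 1. So 7^51 ≡ 1 (mod 57).
So ψ(1) = ψ(7) = 1 while 1 ≠ 7, thus ψ is not injective.
Since ψ is not injective, we determine |image(ψ)|. Computing x^51 mod 57 for each x (by repeated squaring, reducing mod 57 at every step), the values ψ(0), ψ(1), …, ψ(56) are: 0, 1, 50, 12, 49, 26, 30, 1, 56, 30, 46, 20, 18, 46, 50, 27, 7, 26, 18, 19, 20, 12, 31, 11, 45, 49, 20, 18, 49, 8, 39, 37, 8, 12, 46, 26, 45, 37, 38, 39, 31, 50, 30, 7, 11, 39, 37, 11, 27, 1, 56, 27, 31, 8, 45, 7, 56.
The distinct values are {0, 1, 7, 8, 11, 12, 18, 19, 20, 26, 27, 30, 31, 37, 38, 39, 45, 46, 49, 50, 56}; there are 21 of them.

21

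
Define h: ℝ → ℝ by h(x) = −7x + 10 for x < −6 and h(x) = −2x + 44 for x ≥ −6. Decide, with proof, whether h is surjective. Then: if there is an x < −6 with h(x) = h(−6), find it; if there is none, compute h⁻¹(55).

Both pieces are strictly decreasing (slopes −7 and −2), so each is injective on its own interval.
The left piece maps (−∞, −6) onto (52, ∞); the right piece maps [−6, ∞) onto (−∞, 56].
The union (52, ∞) ∪ (−∞, 56] covers ℝ, so h is surjective.
For the follow-up: the images overlap, so an x < −6 with h(x) = h(−6) exists. h(−6) = 56; solving −7x + 10 = 56 for x < −6 gives x = (56 − 10)/(−7) = −46/7.

-46/7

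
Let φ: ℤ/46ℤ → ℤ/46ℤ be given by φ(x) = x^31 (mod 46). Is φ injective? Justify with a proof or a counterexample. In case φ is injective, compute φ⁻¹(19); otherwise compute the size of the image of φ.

11

Computing x^31 mod 46 for each x (by repeated squaring, reducing mod 46 at every step), the values φ(0), φ(1), …, φ(45) are: 0, 1, 6, 41, 36, 11, 16, 15, 32, 25, 20, 19, 4, 3, 44, 37, 8, 7, 12, 33, 28, 17, 22, 23, 24, 29, 18, 13, 34, 39, 38, 9, 2, 43, 42, 27, 26, 21, 14, 31, 30, 35, 10, 5, 40, 45.
Every element of ℤ/46ℤ appears exactly once in this list, so φ is a bijection, and in particular injective.
Since φ is injective, we read off the preimage of 19 from the same table: φ(11) = 19, so φ⁻¹(19) = 11.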